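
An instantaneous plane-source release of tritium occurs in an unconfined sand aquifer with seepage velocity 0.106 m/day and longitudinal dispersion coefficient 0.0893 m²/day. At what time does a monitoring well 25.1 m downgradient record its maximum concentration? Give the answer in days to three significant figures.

229 days

For the 1D instantaneous-source solution, setting ∂C/∂t = 0 at fixed x gives v²t² + 2Dt − x² = 0, so t = (√(D² + v²x²) − D)/v².
√(D² + v²x²) = √(0.0893² + 0.106² × 25.1²) = 2.662; v² = 0.011236.
t = (2.662 − 0.0893)/0.011236 = 229 days (vs. the pure-advection estimate x/v = 237 d).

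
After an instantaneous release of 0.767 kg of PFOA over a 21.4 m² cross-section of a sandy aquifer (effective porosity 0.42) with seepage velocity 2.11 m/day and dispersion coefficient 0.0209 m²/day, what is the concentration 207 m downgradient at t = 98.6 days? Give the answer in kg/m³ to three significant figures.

0.0147 kg/m³

For an instantaneous plane source, C(x,t) = M/(n_e·A·√(4πDt)) · exp(−(x−vt)²/(4Dt)), with n_e·A the pore (flow) area.
Plume center vt = 2.11 × 98.6 = 208.046 m, so the well at 207 m is 1.046 m upgradient of the peak.
√(4πDt) = 5.089 m, giving peak height M/(n_e·A·√(4πDt)) = 0.767/(0.42 × 21.4 × 5.089) = 0.01677 kg/m³.
(x−vt)²/(4Dt) = (-1.046)²/(4 × 0.0209 × 98.6) = 0.1327; exp(−0.1327) = 0.8757.
C = 0.01677 × 0.8757 = 0.0147 kg/m³.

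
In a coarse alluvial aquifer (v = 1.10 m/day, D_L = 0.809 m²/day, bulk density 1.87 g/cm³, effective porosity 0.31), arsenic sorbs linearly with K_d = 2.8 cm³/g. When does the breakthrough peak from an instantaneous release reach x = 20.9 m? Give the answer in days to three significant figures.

Retardation factor R = 1 + ρ_b·K_d/n = 1 + 1.87 × 2.8/0.31 = 17.89.
Sorption retards both mechanisms: v_R = v/R = 0.06149 m/day, D_R = D/R = 0.04522 m²/day.
Peak time from v_R²t² + 2D_R t − x² = 0: t = (√(D_R² + v_R²x²) − D_R)/v_R².
√(D_R² + v_R²x²) = √(0.04522² + 0.06149² × 20.9²) = 1.286; v_R² = 0.003781.
t = (1.286 − 0.04522)/0.003781 = 328 days.

328 days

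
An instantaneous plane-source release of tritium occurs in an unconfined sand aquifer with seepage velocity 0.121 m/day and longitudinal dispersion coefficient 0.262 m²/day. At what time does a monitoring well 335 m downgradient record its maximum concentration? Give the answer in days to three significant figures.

For the 1D instantaneous-source solution, setting ∂C/∂t = 0 at fixed x gives v²t² + 2Dt − x² = 0, so t = (√(D² + v²x²) − D)/v².
√(D² + v²x²) = √(0.262² + 0.121² × 335²) = 40.54; v² = 0.014641.
t = (40.54 − 0.262)/0.014641 = 2750 days (vs. the pure-advection estimate x/v = 2770 d).

2750 days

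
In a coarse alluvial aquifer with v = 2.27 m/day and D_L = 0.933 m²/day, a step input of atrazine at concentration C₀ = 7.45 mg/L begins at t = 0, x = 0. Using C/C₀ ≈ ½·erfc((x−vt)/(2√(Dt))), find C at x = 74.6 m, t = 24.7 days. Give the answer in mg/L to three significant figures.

0.0236 mg/L

For a continuous step input, C/C₀ ≈ ½·erfc((x−vt)/(2√(Dt))).
vt = 2.27 × 24.7 = 56.069 m and 2√(Dt) = 2√(0.933 × 24.7) = 9.601 m.
Argument (x−vt)/(2√(Dt)) = (74.6 − 56.069)/9.601 = 1.930; ½·erfc(1.930) = 0.003172.
C = 7.45 × 0.003172 = 0.0236 mg/L.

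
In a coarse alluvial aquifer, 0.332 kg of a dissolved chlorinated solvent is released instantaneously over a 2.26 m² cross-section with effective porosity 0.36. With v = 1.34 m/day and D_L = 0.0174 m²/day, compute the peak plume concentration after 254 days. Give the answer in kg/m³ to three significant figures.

0.0548 kg/m³

The peak of an instantaneous 1D plume sits at x = vt; there the Gaussian factor is 1 and C_max = M/(n_e·A·√(4πDt)), where n_e·A is the pore area the mass is dissolved in.
√(4πDt) = √(4π × 0.0174 × 254) = 7.452 m, so C_max = 0.332/(0.36 × 2.26 × 7.452) = 0.0548 kg/m³.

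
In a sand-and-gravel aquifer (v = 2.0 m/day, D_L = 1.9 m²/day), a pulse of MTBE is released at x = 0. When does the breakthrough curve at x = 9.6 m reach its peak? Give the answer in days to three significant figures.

For the 1D instantaneous-source solution, setting ∂C/∂t = 0 at fixed x gives v²t² + 2Dt − x² = 0, so t = (√(D² + v²x²) − D)/v².
√(D² + v²x²) = √(1.9² + 2.0² × 9.6²) = 19.29; v² = 4.
t = (19.29 − 1.9)/4 = 4.35 days (vs. the pure-advection estimate x/v = 4.80 d).

4.35 days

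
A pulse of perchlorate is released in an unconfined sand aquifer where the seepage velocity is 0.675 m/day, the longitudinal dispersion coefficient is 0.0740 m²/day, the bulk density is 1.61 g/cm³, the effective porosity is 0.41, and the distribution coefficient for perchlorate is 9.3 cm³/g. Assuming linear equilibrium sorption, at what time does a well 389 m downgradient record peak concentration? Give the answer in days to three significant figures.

Retardation factor R = 1 + ρ_b·K_d/n = 1 + 1.61 × 9.3/0.41 = 37.52.
Sorption retards both mechanisms: v_R = v/R = 0.01799 m/day, D_R = D/R = 0.001972 m²/day.
Peak time from v_R²t² + 2D_R t − x² = 0: t = (√(D_R² + v_R²x²) − D_R)/v_R².
√(D_R² + v_R²x²) = √(0.001972² + 0.01799² × 389²) = 6.998; v_R² = 0.0003236.
t = (6.998 − 0.001972)/0.0003236 = 21600 days.

21600 days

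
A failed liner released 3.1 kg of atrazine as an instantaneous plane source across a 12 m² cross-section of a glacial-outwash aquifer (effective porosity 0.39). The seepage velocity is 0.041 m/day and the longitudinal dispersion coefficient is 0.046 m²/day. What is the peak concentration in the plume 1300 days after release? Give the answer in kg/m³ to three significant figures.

The peak of an instantaneous 1D plume sits at x = vt; there the Gaussian factor is 1 and C_max = M/(n_e·A·√(4πDt)), where n_e·A is the pore area the mass is dissolved in.
√(4πDt) = √(4π × 0.046 × 1300) = 27.41 m, so C_max = 3.1/(0.39 × 12 × 27.41) = 0.0242 kg/m³.

0.0242 kg/m³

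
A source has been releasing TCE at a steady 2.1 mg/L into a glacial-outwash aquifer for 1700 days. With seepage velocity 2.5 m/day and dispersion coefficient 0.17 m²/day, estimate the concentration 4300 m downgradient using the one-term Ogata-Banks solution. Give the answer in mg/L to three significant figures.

0.0394 mg/L

For a continuous step input, C/C₀ ≈ ½·erfc((x−vt)/(2√(Dt))).
vt = 2.5 × 1700 = 4250 m and 2√(Dt) = 2√(0.17 × 1700) = 34.00 m.
Argument (x−vt)/(2√(Dt)) = (4300 − 4250)/34.00 = 1.471; ½·erfc(1.471) = 0.01875.
C = 2.1 × 0.01875 = 0.0394 mg/L.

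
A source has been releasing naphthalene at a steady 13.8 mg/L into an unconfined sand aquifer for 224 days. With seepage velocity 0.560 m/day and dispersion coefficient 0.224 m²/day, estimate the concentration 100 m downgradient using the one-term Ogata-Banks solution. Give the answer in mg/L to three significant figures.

For a continuous step input, C/C₀ ≈ ½·erfc((x−vt)/(2√(Dt))).
vt = 0.560 × 224 = 125.44 m and 2√(Dt) = 2√(0.224 × 224) = 14.17 m.
Argument (x−vt)/(2√(Dt)) = (100 − 125.44)/14.17 = -1.795; ½·erfc(-1.795) = 0.9944.
C = 13.8 × 0.9944 = 13.7 mg/L.

13.7 mg/L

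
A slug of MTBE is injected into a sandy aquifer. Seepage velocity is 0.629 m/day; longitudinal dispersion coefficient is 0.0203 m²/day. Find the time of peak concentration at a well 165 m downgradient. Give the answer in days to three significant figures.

For the 1D instantaneous-source solution, setting ∂C/∂t = 0 at fixed x gives v²t² + 2Dt − x² = 0, so t = (√(D² + v²x²) − D)/v².
√(D² + v²x²) = √(0.0203² + 0.629² × 165²) = 103.8; v² = 0.395641.
t = (103.8 − 0.0203)/0.395641 = 262 days (vs. the pure-advection estimate x/v = 262 d).

262 days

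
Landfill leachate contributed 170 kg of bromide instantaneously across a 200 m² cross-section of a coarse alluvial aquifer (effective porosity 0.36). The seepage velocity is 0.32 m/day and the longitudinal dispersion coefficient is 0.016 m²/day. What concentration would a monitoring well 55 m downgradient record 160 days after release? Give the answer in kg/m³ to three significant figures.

For an instantaneous plane source, C(x,t) = M/(n_e·A·√(4πDt)) · exp(−(x−vt)²/(4Dt)), with n_e·A the pore (flow) area.
Plume center vt = 0.32 × 160 = 51.2 m, so the well at 55 m is 3.8 m downgradient of the peak.
√(4πDt) = 5.672 m, giving peak height M/(n_e·A·√(4πDt)) = 170/(0.36 × 200 × 5.672) = 0.4163 kg/m³.
(x−vt)²/(4Dt) = (3.8)²/(4 × 0.016 × 160) = 1.410; exp(−1.410) = 0.2441.
C = 0.4163 × 0.2441 = 0.102 kg/m³.

0.102 kg/m³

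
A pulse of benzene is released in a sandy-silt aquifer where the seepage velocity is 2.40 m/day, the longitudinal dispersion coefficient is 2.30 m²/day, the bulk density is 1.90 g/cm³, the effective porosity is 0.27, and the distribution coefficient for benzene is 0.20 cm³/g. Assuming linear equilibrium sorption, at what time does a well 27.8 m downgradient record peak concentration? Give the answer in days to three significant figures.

26.9 days

Retardation factor R = 1 + ρ_b·K_d/n = 1 + 1.90 × 0.20/0.27 = 2.407.
Sorption retards both mechanisms: v_R = v/R = 0.9971 m/day, D_R = D/R = 0.9555 m²/day.
Peak time from v_R²t² + 2D_R t − x² = 0: t = (√(D_R² + v_R²x²) − D_R)/v_R².
√(D_R² + v_R²x²) = √(0.9555² + 0.9971² × 27.8²) = 27.74; v_R² = 0.9942.
t = (27.74 − 0.9555)/0.9942 = 26.9 days.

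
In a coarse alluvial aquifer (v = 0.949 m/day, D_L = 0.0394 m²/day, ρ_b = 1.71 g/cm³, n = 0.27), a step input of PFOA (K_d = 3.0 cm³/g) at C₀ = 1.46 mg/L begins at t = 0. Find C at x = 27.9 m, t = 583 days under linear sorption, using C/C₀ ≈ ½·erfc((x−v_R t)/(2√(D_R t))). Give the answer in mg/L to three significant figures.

Retardation factor R = 1 + ρ_b·K_d/n = 1 + 1.71 × 3.0/0.27 = 20.00.
Sorption retards both mechanisms: v_R = v/R = 0.04745 m/day, D_R = D/R = 0.001970 m²/day.
v_R·t = 0.04745 × 583 = 27.66335 m; 2√(D_R t) = 2.143 m; argument = (27.9 − 27.66335)/2.143 = 0.1104.
C = C₀ × ½·erfc(0.1104) = 1.46 × 0.4380 = 0.639 mg/L.

0.639 mg/L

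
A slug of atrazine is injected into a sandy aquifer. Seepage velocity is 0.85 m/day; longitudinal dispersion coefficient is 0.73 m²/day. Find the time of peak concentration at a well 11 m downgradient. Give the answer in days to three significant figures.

12.0 days

For the 1D instantaneous-source solution, setting ∂C/∂t = 0 at fixed x gives v²t² + 2Dt − x² = 0, so t = (√(D² + v²x²) − D)/v².
√(D² + v²x²) = √(0.73² + 0.85² × 11²) = 9.378; v² = 0.7225.
t = (9.378 − 0.73)/0.7225 = 12.0 days (vs. the pure-advection estimate x/v = 12.9 d).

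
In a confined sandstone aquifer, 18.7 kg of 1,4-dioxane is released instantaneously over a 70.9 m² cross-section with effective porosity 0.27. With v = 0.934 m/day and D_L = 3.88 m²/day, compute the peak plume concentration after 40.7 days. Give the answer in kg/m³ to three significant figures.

The peak of an instantaneous 1D plume sits at x = vt; there the Gaussian factor is 1 and C_max = M/(n_e·A·√(4πDt)), where n_e·A is the pore area the mass is dissolved in.
√(4πDt) = √(4π × 3.88 × 40.7) = 44.55 m, so C_max = 18.7/(0.27 × 70.9 × 44.55) = 0.0219 kg/m³.

0.0219 kg/m³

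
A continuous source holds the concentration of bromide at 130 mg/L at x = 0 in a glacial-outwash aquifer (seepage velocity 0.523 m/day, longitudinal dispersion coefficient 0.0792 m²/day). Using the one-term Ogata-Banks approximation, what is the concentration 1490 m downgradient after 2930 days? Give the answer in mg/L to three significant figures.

For a continuous step input, C/C₀ ≈ ½·erfc((x−vt)/(2√(Dt))).
vt = 0.523 × 2930 = 1532.39 m and 2√(Dt) = 2√(0.0792 × 2930) = 30.47 m.
Argument (x−vt)/(2√(Dt)) = (1490 − 1532.39)/30.47 = -1.391; ½·erfc(-1.391) = 0.9754.
C = 130 × 0.9754 = 127 mg/L.

127 mg/L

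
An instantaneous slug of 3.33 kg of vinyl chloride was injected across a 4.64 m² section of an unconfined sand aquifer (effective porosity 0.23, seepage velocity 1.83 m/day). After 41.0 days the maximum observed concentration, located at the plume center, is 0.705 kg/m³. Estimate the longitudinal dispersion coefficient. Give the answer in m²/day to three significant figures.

0.0380 m²/day

At the plume center C_max = M/(n_e·A·√(4πDt)), so D = M²/(4πt·(n_e·A·C_max)²).
n_e·A·C_max = 0.23 × 4.64 × 0.705 = 0.7524 kg/m.
D = 3.33²/(4π × 41.0 × 0.7524²) = 0.0380 m²/day.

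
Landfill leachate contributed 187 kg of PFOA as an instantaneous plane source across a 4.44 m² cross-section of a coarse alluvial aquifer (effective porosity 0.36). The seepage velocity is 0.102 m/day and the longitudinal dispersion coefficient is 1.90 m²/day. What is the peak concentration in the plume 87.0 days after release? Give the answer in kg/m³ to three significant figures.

The peak of an instantaneous 1D plume sits at x = vt; there the Gaussian factor is 1 and C_max = M/(n_e·A·√(4πDt)), where n_e·A is the pore area the mass is dissolved in.
√(4πDt) = √(4π × 1.90 × 87.0) = 45.58 m, so C_max = 187/(0.36 × 4.44 × 45.58) = 2.57 kg/m³.

2.57 kg/m³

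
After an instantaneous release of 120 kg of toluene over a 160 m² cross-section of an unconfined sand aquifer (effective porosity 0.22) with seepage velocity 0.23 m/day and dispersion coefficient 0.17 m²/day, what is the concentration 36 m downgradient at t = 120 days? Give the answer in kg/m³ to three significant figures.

For an instantaneous plane source, C(x,t) = M/(n_e·A·√(4πDt)) · exp(−(x−vt)²/(4Dt)), with n_e·A the pore (flow) area.
Plume center vt = 0.23 × 120 = 27.6 m, so the well at 36 m is 8.4 m downgradient of the peak.
√(4πDt) = 16.01 m, giving peak height M/(n_e·A·√(4πDt)) = 120/(0.22 × 160 × 16.01) = 0.2129 kg/m³.
(x−vt)²/(4Dt) = (8.4)²/(4 × 0.17 × 120) = 0.8647; exp(−0.8647) = 0.4212.
C = 0.2129 × 0.4212 = 0.0897 kg/m³.

0.0897 kg/m³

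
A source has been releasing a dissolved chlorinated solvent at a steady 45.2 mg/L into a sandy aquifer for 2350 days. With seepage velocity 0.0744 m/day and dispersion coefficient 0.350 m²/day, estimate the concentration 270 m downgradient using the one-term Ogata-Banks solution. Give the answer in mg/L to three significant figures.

0.429 mg/L

For a continuous step input, C/C₀ ≈ ½·erfc((x−vt)/(2√(Dt))).
vt = 0.0744 × 2350 = 174.84 m and 2√(Dt) = 2√(0.350 × 2350) = 57.36 m.
Argument (x−vt)/(2√(Dt)) = (270 − 174.84)/57.36 = 1.659; ½·erfc(1.659) = 0.009483.
C = 45.2 × 0.009483 = 0.429 mg/L.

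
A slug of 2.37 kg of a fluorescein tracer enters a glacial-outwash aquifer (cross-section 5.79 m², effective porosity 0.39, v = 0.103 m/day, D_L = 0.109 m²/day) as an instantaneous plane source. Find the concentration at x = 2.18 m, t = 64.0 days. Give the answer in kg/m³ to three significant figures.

0.0558 kg/m³

For an instantaneous plane source, C(x,t) = M/(n_e·A·√(4πDt)) · exp(−(x−vt)²/(4Dt)), with n_e·A the pore (flow) area.
Plume center vt = 0.103 × 64.0 = 6.592 m, so the well at 2.18 m is 4.412 m upgradient of the peak.
√(4πDt) = 9.363 m, giving peak height M/(n_e·A·√(4πDt)) = 2.37/(0.39 × 5.79 × 9.363) = 0.1121 kg/m³.
(x−vt)²/(4Dt) = (-4.412)²/(4 × 0.109 × 64.0) = 0.6976; exp(−0.6976) = 0.4978.
C = 0.1121 × 0.4978 = 0.0558 kg/m³.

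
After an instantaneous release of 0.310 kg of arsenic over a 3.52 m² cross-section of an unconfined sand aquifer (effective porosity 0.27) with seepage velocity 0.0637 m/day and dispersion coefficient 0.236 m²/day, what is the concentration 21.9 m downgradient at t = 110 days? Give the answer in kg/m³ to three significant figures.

0.00213 kg/m³

For an instantaneous plane source, C(x,t) = M/(n_e·A·√(4πDt)) · exp(−(x−vt)²/(4Dt)), with n_e·A the pore (flow) area.
Plume center vt = 0.0637 × 110 = 7.007 m, so the well at 21.9 m is 14.893 m downgradient of the peak.
√(4πDt) = 18.06 m, giving peak height M/(n_e·A·√(4πDt)) = 0.310/(0.27 × 3.52 × 18.06) = 0.01806 kg/m³.
(x−vt)²/(4Dt) = (14.893)²/(4 × 0.236 × 110) = 2.136; exp(−2.136) = 0.1181.
C = 0.01806 × 0.1181 = 0.00213 kg/m³.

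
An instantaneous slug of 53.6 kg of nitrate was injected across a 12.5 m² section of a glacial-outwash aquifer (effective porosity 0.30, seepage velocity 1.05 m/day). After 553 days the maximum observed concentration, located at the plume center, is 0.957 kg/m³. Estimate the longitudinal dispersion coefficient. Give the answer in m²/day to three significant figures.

At the plume center C_max = M/(n_e·A·√(4πDt)), so D = M²/(4πt·(n_e·A·C_max)²).
n_e·A·C_max = 0.30 × 12.5 × 0.957 = 3.589 kg/m.
D = 53.6²/(4π × 553 × 3.589²) = 0.0321 m²/day.

0.0321 m²/day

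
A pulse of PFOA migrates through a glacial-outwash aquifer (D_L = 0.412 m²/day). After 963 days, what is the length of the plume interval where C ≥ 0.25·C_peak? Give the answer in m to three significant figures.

93.8 m

The plume is Gaussian with σ = √(2Dt) = √(2 × 0.412 × 963) = 28.17 m.
C/C_peak = exp(−Δx²/(2σ²)) = 0.25 ⇒ Δx = σ·√(−2 ln 0.25) = 28.17 × 1.665 = 46.90 m.
Width = 2Δx = 93.8 m.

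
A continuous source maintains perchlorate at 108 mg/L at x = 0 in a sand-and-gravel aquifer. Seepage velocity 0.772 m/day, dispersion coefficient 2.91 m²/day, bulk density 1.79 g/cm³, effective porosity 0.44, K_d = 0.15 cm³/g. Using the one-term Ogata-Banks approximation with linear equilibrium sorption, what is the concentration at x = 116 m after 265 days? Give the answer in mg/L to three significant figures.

Retardation factor R = 1 + ρ_b·K_d/n = 1 + 1.79 × 0.15/0.44 = 1.610.
Sorption retards both mechanisms: v_R = v/R = 0.4795 m/day, D_R = D/R = 1.807 m²/day.
v_R·t = 0.4795 × 265 = 127.0675 m; 2√(D_R t) = 43.77 m; argument = (116 − 127.0675)/43.77 = -0.2529.
C = C₀ × ½·erfc(-0.2529) = 108 × 0.6397 = 69.1 mg/L.

69.1 mg/L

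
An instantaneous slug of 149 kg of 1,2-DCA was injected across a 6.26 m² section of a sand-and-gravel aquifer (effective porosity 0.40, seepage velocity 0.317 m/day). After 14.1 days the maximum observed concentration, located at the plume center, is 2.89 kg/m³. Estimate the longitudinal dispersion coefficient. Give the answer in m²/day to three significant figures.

At the plume center C_max = M/(n_e·A·√(4πDt)), so D = M²/(4πt·(n_e·A·C_max)²).
n_e·A·C_max = 0.40 × 6.26 × 2.89 = 7.237 kg/m.
D = 149²/(4π × 14.1 × 7.237²) = 2.39 m²/day.

2.39 m²/day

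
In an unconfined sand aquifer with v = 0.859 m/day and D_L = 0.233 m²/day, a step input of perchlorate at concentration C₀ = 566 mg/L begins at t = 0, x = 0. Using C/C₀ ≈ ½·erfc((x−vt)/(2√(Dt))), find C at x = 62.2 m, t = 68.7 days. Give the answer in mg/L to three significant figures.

162 mg/L

For a continuous step input, C/C₀ ≈ ½·erfc((x−vt)/(2√(Dt))).
vt = 0.859 × 68.7 = 59.0133 m and 2√(Dt) = 2√(0.233 × 68.7) = 8.002 m.
Argument (x−vt)/(2√(Dt)) = (62.2 − 59.0133)/8.002 = 0.3982; ½·erfc(0.3982) = 0.2867.
C = 566 × 0.2867 = 162 mg/L.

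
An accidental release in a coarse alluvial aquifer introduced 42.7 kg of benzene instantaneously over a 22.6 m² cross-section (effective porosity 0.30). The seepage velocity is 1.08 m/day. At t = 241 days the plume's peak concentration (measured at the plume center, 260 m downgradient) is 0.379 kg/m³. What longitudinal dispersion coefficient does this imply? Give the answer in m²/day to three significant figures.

At the plume center C_max = M/(n_e·A·√(4πDt)), so D = M²/(4πt·(n_e·A·C_max)²).
n_e·A·C_max = 0.30 × 22.6 × 0.379 = 2.570 kg/m.
D = 42.7²/(4π × 241 × 2.570²) = 0.0912 m²/day.

0.0912 m²/day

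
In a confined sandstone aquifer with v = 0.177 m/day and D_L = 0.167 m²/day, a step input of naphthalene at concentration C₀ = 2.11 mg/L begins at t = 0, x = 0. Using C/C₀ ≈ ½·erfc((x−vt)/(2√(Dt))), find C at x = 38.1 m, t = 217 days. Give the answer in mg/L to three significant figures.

For a continuous step input, C/C₀ ≈ ½·erfc((x−vt)/(2√(Dt))).
vt = 0.177 × 217 = 38.409 m and 2√(Dt) = 2√(0.167 × 217) = 12.04 m.
Argument (x−vt)/(2√(Dt)) = (38.1 − 38.409)/12.04 = -0.02566; ½·erfc(-0.02566) = 0.5145.
C = 2.11 × 0.5145 = 1.09 mg/L.

1.09 mg/L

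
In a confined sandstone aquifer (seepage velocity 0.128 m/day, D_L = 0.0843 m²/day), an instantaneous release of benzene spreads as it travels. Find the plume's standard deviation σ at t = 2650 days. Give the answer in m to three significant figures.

Dispersive spreading gives a Gaussian with σ² = 2Dt; advection only shifts the center.
σ = √(2 × 0.0843 × 2650) = 21.1 m.

21.1 m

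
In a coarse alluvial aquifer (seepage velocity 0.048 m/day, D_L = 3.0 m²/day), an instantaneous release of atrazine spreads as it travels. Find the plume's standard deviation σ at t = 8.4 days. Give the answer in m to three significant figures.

Dispersive spreading gives a Gaussian with σ² = 2Dt; advection only shifts the center.
σ = √(2 × 3.0 × 8.4) = 7.10 m.

7.10 m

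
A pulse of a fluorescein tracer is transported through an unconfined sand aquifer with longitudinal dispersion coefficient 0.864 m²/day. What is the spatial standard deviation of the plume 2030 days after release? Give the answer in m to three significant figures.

Dispersive spreading gives a Gaussian with σ² = 2Dt; advection only shifts the center.
σ = √(2 × 0.864 × 2030) = 59.2 m.

59.2 m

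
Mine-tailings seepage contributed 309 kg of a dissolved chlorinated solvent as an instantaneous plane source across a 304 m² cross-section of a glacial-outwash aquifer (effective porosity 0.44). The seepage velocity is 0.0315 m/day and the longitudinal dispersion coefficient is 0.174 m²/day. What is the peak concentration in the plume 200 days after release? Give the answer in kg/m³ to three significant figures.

0.110 kg/m³

The peak of an instantaneous 1D plume sits at x = vt; there the Gaussian factor is 1 and C_max = M/(n_e·A·√(4πDt)), where n_e·A is the pore area the mass is dissolved in.
√(4πDt) = √(4π × 0.174 × 200) = 20.91 m, so C_max = 309/(0.44 × 304 × 20.91) = 0.110 kg/m³.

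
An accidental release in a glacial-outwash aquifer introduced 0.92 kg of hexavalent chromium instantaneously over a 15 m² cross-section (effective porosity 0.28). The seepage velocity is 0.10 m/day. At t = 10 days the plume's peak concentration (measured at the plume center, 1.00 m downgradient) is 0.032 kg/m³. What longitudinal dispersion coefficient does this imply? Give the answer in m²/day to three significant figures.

At the plume center C_max = M/(n_e·A·√(4πDt)), so D = M²/(4πt·(n_e·A·C_max)²).
n_e·A·C_max = 0.28 × 15 × 0.032 = 0.1344 kg/m.
D = 0.92²/(4π × 10 × 0.1344²) = 0.373 m²/day.

0.373 m²/day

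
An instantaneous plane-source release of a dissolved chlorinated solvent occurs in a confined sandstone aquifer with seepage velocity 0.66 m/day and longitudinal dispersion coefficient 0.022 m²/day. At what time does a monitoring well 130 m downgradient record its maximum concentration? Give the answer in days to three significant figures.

For the 1D instantaneous-source solution, setting ∂C/∂t = 0 at fixed x gives v²t² + 2Dt − x² = 0, so t = (√(D² + v²x²) − D)/v².
√(D² + v²x²) = √(0.022² + 0.66² × 130²) = 85.80; v² = 0.4356.
t = (85.80 − 0.022)/0.4356 = 197 days (vs. the pure-advection estimate x/v = 197 d).

197 days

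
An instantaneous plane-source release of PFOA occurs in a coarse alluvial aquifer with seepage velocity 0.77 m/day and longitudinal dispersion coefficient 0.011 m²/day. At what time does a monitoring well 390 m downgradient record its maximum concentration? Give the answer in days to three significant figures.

506 days

For the 1D instantaneous-source solution, setting ∂C/∂t = 0 at fixed x gives v²t² + 2Dt − x² = 0, so t = (√(D² + v²x²) − D)/v².
√(D² + v²x²) = √(0.011² + 0.77² × 390²) = 300.3; v² = 0.5929.
t = (300.3 − 0.011)/0.5929 = 506 days (vs. the pure-advection estimate x/v = 506 d).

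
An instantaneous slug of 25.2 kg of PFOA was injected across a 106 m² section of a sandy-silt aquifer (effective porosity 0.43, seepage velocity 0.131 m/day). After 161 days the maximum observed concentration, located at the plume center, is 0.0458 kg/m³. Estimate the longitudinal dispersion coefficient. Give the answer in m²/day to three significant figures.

At the plume center C_max = M/(n_e·A·√(4πDt)), so D = M²/(4πt·(n_e·A·C_max)²).
n_e·A·C_max = 0.43 × 106 × 0.0458 = 2.088 kg/m.
D = 25.2²/(4π × 161 × 2.088²) = 0.0720 m²/day.

0.0720 m²/day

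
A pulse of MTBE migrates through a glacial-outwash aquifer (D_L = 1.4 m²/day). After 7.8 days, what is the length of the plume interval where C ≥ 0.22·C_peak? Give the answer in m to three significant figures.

16.3 m

The plume is Gaussian with σ = √(2Dt) = √(2 × 1.4 × 7.8) = 4.673 m.
C/C_peak = exp(−Δx²/(2σ²)) = 0.22 ⇒ Δx = σ·√(−2 ln 0.22) = 4.673 × 1.740 = 8.131 m.
Width = 2Δx = 16.3 m.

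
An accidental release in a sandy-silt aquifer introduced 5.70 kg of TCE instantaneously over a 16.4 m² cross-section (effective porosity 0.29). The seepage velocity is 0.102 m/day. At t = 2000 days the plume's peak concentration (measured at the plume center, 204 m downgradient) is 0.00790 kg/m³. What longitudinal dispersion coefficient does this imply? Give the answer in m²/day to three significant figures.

0.916 m²/day

At the plume center C_max = M/(n_e·A·√(4πDt)), so D = M²/(4πt·(n_e·A·C_max)²).
n_e·A·C_max = 0.29 × 16.4 × 0.00790 = 0.03757 kg/m.
D = 5.70²/(4π × 2000 × 0.03757²) = 0.916 m²/day.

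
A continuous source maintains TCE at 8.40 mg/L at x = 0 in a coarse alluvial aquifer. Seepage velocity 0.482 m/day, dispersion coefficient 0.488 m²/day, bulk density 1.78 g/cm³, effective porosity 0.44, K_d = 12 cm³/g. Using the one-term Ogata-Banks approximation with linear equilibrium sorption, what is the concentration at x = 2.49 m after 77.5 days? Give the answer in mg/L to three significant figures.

Retardation factor R = 1 + ρ_b·K_d/n = 1 + 1.78 × 12/0.44 = 49.55.
Sorption retards both mechanisms: v_R = v/R = 0.009728 m/day, D_R = D/R = 0.009849 m²/day.
v_R·t = 0.009728 × 77.5 = 0.75392 m; 2√(D_R t) = 1.747 m; argument = (2.49 − 0.75392)/1.747 = 0.9937.
C = C₀ × ½·erfc(0.9937) = 8.40 × 0.07997 = 0.672 mg/L.

0.672 mg/L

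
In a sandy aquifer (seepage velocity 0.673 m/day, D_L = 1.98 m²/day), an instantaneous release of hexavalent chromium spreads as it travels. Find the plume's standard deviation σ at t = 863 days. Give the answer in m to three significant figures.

Dispersive spreading gives a Gaussian with σ² = 2Dt; advection only shifts the center.
σ = √(2 × 1.98 × 863) = 58.5 m.

58.5 m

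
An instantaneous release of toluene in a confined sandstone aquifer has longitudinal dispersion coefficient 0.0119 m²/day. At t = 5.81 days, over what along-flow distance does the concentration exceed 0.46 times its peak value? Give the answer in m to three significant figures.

The plume is Gaussian with σ = √(2Dt) = √(2 × 0.0119 × 5.81) = 0.3719 m.
C/C_peak = exp(−Δx²/(2σ²)) = 0.46 ⇒ Δx = σ·√(−2 ln 0.46) = 0.3719 × 1.246 = 0.4634 m.
Width = 2Δx = 0.927 m.

0.927 m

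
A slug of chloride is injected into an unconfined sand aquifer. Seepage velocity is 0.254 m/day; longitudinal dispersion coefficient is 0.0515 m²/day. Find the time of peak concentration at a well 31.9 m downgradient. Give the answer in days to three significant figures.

For the 1D instantaneous-source solution, setting ∂C/∂t = 0 at fixed x gives v²t² + 2Dt − x² = 0, so t = (√(D² + v²x²) − D)/v².
√(D² + v²x²) = √(0.0515² + 0.254² × 31.9²) = 8.103; v² = 0.064516.
t = (8.103 − 0.0515)/0.064516 = 125 days (vs. the pure-advection estimate x/v = 126 d).

125 days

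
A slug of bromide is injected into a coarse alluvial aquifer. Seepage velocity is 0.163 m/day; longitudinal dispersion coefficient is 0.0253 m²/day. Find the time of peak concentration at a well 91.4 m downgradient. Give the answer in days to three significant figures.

560 days

For the 1D instantaneous-source solution, setting ∂C/∂t = 0 at fixed x gives v²t² + 2Dt − x² = 0, so t = (√(D² + v²x²) − D)/v².
√(D² + v²x²) = √(0.0253² + 0.163² × 91.4²) = 14.90; v² = 0.026569.
t = (14.90 − 0.0253)/0.026569 = 560 days (vs. the pure-advection estimate x/v = 561 d).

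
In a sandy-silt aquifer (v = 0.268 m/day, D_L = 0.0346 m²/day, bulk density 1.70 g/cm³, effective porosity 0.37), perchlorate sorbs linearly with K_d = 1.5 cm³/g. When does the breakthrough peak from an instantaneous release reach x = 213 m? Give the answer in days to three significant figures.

Retardation factor R = 1 + ρ_b·K_d/n = 1 + 1.70 × 1.5/0.37 = 7.892.
Sorption retards both mechanisms: v_R = v/R = 0.03396 m/day, D_R = D/R = 0.004384 m²/day.
Peak time from v_R²t² + 2D_R t − x² = 0: t = (√(D_R² + v_R²x²) − D_R)/v_R².
√(D_R² + v_R²x²) = √(0.004384² + 0.03396² × 213²) = 7.233; v_R² = 0.001153.
t = (7.233 − 0.004384)/0.001153 = 6270 days.

6270 days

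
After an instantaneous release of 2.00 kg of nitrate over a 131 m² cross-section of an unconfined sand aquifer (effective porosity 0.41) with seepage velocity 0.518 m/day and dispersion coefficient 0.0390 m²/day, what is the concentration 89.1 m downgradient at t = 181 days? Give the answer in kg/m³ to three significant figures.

For an instantaneous plane source, C(x,t) = M/(n_e·A·√(4πDt)) · exp(−(x−vt)²/(4Dt)), with n_e·A the pore (flow) area.
Plume center vt = 0.518 × 181 = 93.758 m, so the well at 89.1 m is 4.658 m upgradient of the peak.
√(4πDt) = 9.418 m, giving peak height M/(n_e·A·√(4πDt)) = 2.00/(0.41 × 131 × 9.418) = 0.003954 kg/m³.
(x−vt)²/(4Dt) = (-4.658)²/(4 × 0.0390 × 181) = 0.7684; exp(−0.7684) = 0.4638.
C = 0.003954 × 0.4638 = 0.00183 kg/m³.

0.00183 kg/m³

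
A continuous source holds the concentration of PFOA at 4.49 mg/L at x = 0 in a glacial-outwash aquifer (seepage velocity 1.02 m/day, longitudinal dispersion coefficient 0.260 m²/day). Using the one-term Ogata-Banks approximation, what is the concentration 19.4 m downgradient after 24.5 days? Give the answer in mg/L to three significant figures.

4.23 mg/L

For a continuous step input, C/C₀ ≈ ½·erfc((x−vt)/(2√(Dt))).
vt = 1.02 × 24.5 = 24.99 m and 2√(Dt) = 2√(0.260 × 24.5) = 5.048 m.
Argument (x−vt)/(2√(Dt)) = (19.4 − 24.99)/5.048 = -1.107; ½·erfc(-1.107) = 0.9413.
C = 4.49 × 0.9413 = 4.23 mg/L.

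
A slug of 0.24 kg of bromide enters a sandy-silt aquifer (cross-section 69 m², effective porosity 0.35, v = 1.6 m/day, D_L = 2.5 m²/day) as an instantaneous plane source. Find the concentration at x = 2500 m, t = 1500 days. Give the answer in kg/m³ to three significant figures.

For an instantaneous plane source, C(x,t) = M/(n_e·A·√(4πDt)) · exp(−(x−vt)²/(4Dt)), with n_e·A the pore (flow) area.
Plume center vt = 1.6 × 1500 = 2400 m, so the well at 2500 m is 100 m downgradient of the peak.
√(4πDt) = 217.1 m, giving peak height M/(n_e·A·√(4πDt)) = 0.24/(0.35 × 69 × 217.1) = 4.578e-05 kg/m³.
(x−vt)²/(4Dt) = (100)²/(4 × 2.5 × 1500) = 0.6667; exp(−0.6667) = 0.5134.
C = 4.578e-05 × 0.5134 = 2.35e-05 kg/m³.

2.35e-05 kg/m³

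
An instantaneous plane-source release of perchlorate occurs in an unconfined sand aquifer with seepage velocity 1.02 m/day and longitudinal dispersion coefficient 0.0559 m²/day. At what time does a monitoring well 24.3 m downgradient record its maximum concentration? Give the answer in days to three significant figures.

23.8 days

For the 1D instantaneous-source solution, setting ∂C/∂t = 0 at fixed x gives v²t² + 2Dt − x² = 0, so t = (√(D² + v²x²) − D)/v².
√(D² + v²x²) = √(0.0559² + 1.02² × 24.3²) = 24.79; v² = 1.0404.
t = (24.79 − 0.0559)/1.0404 = 23.8 days (vs. the pure-advection estimate x/v = 23.8 d).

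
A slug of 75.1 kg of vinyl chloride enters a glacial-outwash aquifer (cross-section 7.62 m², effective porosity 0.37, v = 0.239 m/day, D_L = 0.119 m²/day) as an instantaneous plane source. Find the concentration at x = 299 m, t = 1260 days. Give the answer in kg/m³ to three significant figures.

For an instantaneous plane source, C(x,t) = M/(n_e·A·√(4πDt)) · exp(−(x−vt)²/(4Dt)), with n_e·A the pore (flow) area.
Plume center vt = 0.239 × 1260 = 301.14 m, so the well at 299 m is 2.14 m upgradient of the peak.
√(4πDt) = 43.41 m, giving peak height M/(n_e·A·√(4πDt)) = 75.1/(0.37 × 7.62 × 43.41) = 0.6136 kg/m³.
(x−vt)²/(4Dt) = (-2.14)²/(4 × 0.119 × 1260) = 0.007636; exp(−0.007636) = 0.9924.
C = 0.6136 × 0.9924 = 0.609 kg/m³.

0.609 kg/m³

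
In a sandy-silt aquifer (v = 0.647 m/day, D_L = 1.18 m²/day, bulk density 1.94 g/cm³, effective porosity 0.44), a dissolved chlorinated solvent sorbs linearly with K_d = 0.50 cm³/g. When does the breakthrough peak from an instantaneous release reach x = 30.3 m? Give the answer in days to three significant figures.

Retardation factor R = 1 + ρ_b·K_d/n = 1 + 1.94 × 0.50/0.44 = 3.205.
Sorption retards both mechanisms: v_R = v/R = 0.2019 m/day, D_R = D/R = 0.3682 m²/day.
Peak time from v_R²t² + 2D_R t − x² = 0: t = (√(D_R² + v_R²x²) − D_R)/v_R².
√(D_R² + v_R²x²) = √(0.3682² + 0.2019² × 30.3²) = 6.129; v_R² = 0.04076.
t = (6.129 − 0.3682)/0.04076 = 141 days.

141 days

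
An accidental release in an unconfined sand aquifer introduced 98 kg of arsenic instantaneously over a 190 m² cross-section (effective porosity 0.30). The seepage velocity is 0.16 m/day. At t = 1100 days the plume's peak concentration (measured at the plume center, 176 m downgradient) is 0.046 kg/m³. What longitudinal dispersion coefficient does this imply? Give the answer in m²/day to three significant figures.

At the plume center C_max = M/(n_e·A·√(4πDt)), so D = M²/(4πt·(n_e·A·C_max)²).
n_e·A·C_max = 0.30 × 190 × 0.046 = 2.622 kg/m.
D = 98²/(4π × 1100 × 2.622²) = 0.101 m²/day.

0.101 m²/day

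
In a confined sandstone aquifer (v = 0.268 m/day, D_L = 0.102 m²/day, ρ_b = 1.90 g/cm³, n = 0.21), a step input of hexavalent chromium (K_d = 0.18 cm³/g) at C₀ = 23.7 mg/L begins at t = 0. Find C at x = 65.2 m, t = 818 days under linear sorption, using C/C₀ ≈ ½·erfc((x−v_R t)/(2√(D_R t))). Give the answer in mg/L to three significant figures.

Retardation factor R = 1 + ρ_b·K_d/n = 1 + 1.90 × 0.18/0.21 = 2.629.
Sorption retards both mechanisms: v_R = v/R = 0.1019 m/day, D_R = D/R = 0.03880 m²/day.
v_R·t = 0.1019 × 818 = 83.3542 m; 2√(D_R t) = 11.27 m; argument = (65.2 − 83.3542)/11.27 = -1.611.
C = C₀ × ½·erfc(-1.611) = 23.7 × 0.9886 = 23.4 mg/L.

23.4 mg/L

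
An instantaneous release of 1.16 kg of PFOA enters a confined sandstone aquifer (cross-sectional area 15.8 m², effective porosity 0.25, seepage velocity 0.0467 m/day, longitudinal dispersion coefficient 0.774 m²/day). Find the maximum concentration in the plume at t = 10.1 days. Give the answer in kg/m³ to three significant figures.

0.0296 kg/m³

The peak of an instantaneous 1D plume sits at x = vt; there the Gaussian factor is 1 and C_max = M/(n_e·A·√(4πDt)), where n_e·A is the pore area the mass is dissolved in.
√(4πDt) = √(4π × 0.774 × 10.1) = 9.911 m, so C_max = 1.16/(0.25 × 15.8 × 9.911) = 0.0296 kg/m³.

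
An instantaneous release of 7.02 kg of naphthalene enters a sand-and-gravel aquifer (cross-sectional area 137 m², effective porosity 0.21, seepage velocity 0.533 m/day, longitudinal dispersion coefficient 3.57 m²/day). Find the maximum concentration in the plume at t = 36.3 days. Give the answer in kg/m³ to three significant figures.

0.00605 kg/m³

The peak of an instantaneous 1D plume sits at x = vt; there the Gaussian factor is 1 and C_max = M/(n_e·A·√(4πDt)), where n_e·A is the pore area the mass is dissolved in.
√(4πDt) = √(4π × 3.57 × 36.3) = 40.35 m, so C_max = 7.02/(0.21 × 137 × 40.35) = 0.00605 kg/m³.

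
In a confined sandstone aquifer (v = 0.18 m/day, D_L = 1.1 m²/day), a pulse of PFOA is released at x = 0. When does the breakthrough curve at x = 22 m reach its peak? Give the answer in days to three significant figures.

For the 1D instantaneous-source solution, setting ∂C/∂t = 0 at fixed x gives v²t² + 2Dt − x² = 0, so t = (√(D² + v²x²) − D)/v².
√(D² + v²x²) = √(1.1² + 0.18² × 22²) = 4.110; v² = 0.0324.
t = (4.110 − 1.1)/0.0324 = 92.9 days (vs. the pure-advection estimate x/v = 122 d).

92.9 days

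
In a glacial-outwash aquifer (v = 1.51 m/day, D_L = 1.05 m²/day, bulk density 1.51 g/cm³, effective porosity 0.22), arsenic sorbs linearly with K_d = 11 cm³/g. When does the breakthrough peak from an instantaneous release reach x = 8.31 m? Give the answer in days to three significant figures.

387 days

Retardation factor R = 1 + ρ_b·K_d/n = 1 + 1.51 × 11/0.22 = 76.50.
Sorption retards both mechanisms: v_R = v/R = 0.01974 m/day, D_R = D/R = 0.01373 m²/day.
Peak time from v_R²t² + 2D_R t − x² = 0: t = (√(D_R² + v_R²x²) − D_R)/v_R².
√(D_R² + v_R²x²) = √(0.01373² + 0.01974² × 8.31²) = 0.1646; v_R² = 0.0003897.
t = (0.1646 − 0.01373)/0.0003897 = 387 days.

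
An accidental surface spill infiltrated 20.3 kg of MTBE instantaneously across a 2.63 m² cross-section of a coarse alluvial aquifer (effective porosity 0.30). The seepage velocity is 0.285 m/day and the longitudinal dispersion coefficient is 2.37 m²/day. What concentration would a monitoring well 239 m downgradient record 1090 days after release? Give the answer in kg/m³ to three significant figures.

0.0869 kg/m³

For an instantaneous plane source, C(x,t) = M/(n_e·A·√(4πDt)) · exp(−(x−vt)²/(4Dt)), with n_e·A the pore (flow) area.
Plume center vt = 0.285 × 1090 = 310.65 m, so the well at 239 m is 71.65 m upgradient of the peak.
√(4πDt) = 180.2 m, giving peak height M/(n_e·A·√(4πDt)) = 20.3/(0.30 × 2.63 × 180.2) = 0.1428 kg/m³.
(x−vt)²/(4Dt) = (-71.65)²/(4 × 2.37 × 1090) = 0.4968; exp(−0.4968) = 0.6085.
C = 0.1428 × 0.6085 = 0.0869 kg/m³.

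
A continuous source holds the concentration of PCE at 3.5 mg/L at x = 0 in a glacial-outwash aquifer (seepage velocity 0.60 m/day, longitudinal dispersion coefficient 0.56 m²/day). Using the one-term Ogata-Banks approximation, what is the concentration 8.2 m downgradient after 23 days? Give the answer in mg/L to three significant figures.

3.03 mg/L

For a continuous step input, C/C₀ ≈ ½·erfc((x−vt)/(2√(Dt))).
vt = 0.60 × 23 = 13.8 m and 2√(Dt) = 2√(0.56 × 23) = 7.178 m.
Argument (x−vt)/(2√(Dt)) = (8.2 − 13.8)/7.178 = -0.7802; ½·erfc(-0.7802) = 0.8651.
C = 3.5 × 0.8651 = 3.03 mg/L.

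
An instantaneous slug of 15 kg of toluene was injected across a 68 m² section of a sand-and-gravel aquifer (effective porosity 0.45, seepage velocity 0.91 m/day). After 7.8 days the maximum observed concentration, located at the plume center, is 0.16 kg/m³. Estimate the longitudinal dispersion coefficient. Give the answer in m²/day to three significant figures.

0.0958 m²/day

At the plume center C_max = M/(n_e·A·√(4πDt)), so D = M²/(4πt·(n_e·A·C_max)²).
n_e·A·C_max = 0.45 × 68 × 0.16 = 4.896 kg/m.
D = 15²/(4π × 7.8 × 4.896²) = 0.0958 m²/day.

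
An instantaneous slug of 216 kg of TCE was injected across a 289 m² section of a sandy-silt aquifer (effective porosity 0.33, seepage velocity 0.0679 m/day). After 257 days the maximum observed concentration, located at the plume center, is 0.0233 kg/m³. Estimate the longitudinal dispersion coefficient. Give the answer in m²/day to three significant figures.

2.93 m²/day

At the plume center C_max = M/(n_e·A·√(4πDt)), so D = M²/(4πt·(n_e·A·C_max)²).
n_e·A·C_max = 0.33 × 289 × 0.0233 = 2.222 kg/m.
D = 216²/(4π × 257 × 2.222²) = 2.93 m²/day.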